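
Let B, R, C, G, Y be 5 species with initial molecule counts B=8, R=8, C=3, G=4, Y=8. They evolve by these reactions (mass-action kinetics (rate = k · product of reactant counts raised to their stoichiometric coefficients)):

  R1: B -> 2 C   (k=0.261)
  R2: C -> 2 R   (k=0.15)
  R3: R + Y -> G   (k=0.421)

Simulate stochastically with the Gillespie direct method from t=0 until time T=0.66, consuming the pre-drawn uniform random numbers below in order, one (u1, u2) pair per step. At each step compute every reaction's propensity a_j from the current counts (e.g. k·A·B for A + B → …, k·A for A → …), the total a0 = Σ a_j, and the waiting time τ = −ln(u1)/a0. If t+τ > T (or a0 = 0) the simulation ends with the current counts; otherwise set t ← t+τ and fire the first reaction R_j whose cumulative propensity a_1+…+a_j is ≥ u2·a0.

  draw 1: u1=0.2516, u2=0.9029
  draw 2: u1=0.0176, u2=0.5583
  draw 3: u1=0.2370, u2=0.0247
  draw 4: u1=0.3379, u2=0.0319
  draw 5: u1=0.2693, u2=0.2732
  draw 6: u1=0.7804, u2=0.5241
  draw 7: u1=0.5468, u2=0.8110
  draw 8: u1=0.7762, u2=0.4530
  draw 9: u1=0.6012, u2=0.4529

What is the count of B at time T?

t=0.000: B=8 R=8 C=3 G=4 Y=8
Draw 1: a1=2.088, a2=0.450, a3=26.944, a0=29.482; τ=−ln(0.2516)/29.482=0.047 → t=0.047; u2·a0=0.9029·29.482=26.619; a1+a2=2.538 < 26.619 ≤ a1+…+a3=29.482 → R3 fires; B=8 R=7 C=3 G=5 Y=7
Draw 2: a1=2.088, a2=0.450, a3=20.629, a0=23.167; τ=−ln(0.0176)/23.167=0.174 → t=0.221; u2·a0=0.5583·23.167=12.934; a1+a2=2.538 < 12.934 ≤ a1+…+a3=23.167 → R3 fires; B=8 R=6 C=3 G=6 Y=6
Draw 3: a1=2.088, a2=0.450, a3=15.156, a0=17.694; τ=−ln(0.2370)/17.694=0.081 → t=0.303; u2·a0=0.0247·17.694=0.437 ≤ a1=2.088 → R1 fires; B=7 R=6 C=5 G=6 Y=6
Draw 4: a1=1.827, a2=0.750, a3=15.156, a0=17.733; τ=−ln(0.3379)/17.733=0.061 → t=0.364; u2·a0=0.0319·17.733=0.566 ≤ a1=1.827 → R1 fires; B=6 R=6 C=7 G=6 Y=6
Draw 5: a1=1.566, a2=1.050, a3=15.156, a0=17.772; τ=−ln(0.2693)/17.772=0.074 → t=0.438; u2·a0=0.2732·17.772=4.855; a1+a2=2.616 < 4.855 ≤ a1+…+a3=17.772 → R3 fires; B=6 R=5 C=7 G=7 Y=5
Draw 6: a1=1.566, a2=1.050, a3=10.525, a0=13.141; τ=−ln(0.7804)/13.141=0.019 → t=0.456; u2·a0=0.5241·13.141=6.887; a1+a2=2.616 < 6.887 ≤ a1+…+a3=13.141 → R3 fires; B=6 R=4 C=7 G=8 Y=4
Draw 7: a1=1.566, a2=1.050, a3=6.736, a0=9.352; τ=−ln(0.5468)/9.352=0.065 → t=0.521; u2·a0=0.8110·9.352=7.584; a1+a2=2.616 < 7.584 ≤ a1+…+a3=9.352 → R3 fires; B=6 R=3 C=7 G=9 Y=3
Draw 8: a1=1.566, a2=1.050, a3=3.789, a0=6.405; τ=−ln(0.7762)/6.405=0.040 → t=0.561; u2·a0=0.4530·6.405=2.901; a1+a2=2.616 < 2.901 ≤ a1+…+a3=6.405 → R3 fires; B=6 R=2 C=7 G=10 Y=2
Draw 9: a1=1.566, a2=1.050, a3=1.684, a0=4.300; τ=−ln(0.6012)/4.300=0.118 → t=0.679 > T=0.66: stop.
Read off B at T=0.66: 6

B at T = 6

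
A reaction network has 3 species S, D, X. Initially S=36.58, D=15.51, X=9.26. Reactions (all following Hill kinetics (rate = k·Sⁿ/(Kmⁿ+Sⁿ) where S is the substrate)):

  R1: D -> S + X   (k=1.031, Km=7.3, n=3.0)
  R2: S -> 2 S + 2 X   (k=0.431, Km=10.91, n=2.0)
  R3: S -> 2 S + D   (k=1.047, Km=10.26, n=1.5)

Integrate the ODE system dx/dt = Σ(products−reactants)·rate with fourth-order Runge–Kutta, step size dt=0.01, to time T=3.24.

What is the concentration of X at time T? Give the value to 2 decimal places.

X at T = 14.88

RK4 with dt=0.01: 324 steps to T=3.24. Trajectory (selected grid times):
t=0.00: S=36.58 D=15.51 X=9.26
t=0.36: S=37.39 D=15.50 X=9.88
t=0.72: S=38.20 D=15.50 X=10.50
t=1.08: S=39.01 D=15.49 X=11.13
t=1.44: S=39.82 D=15.49 X=11.75
t=1.80: S=40.64 D=15.49 X=12.38
t=2.16: S=41.45 D=15.49 X=13.00
t=2.52: S=42.27 D=15.49 X=13.63
t=2.88: S=43.09 D=15.49 X=14.26
t=3.24: S=43.91 D=15.49 X=14.88
Read off X at T=3.24: 14.88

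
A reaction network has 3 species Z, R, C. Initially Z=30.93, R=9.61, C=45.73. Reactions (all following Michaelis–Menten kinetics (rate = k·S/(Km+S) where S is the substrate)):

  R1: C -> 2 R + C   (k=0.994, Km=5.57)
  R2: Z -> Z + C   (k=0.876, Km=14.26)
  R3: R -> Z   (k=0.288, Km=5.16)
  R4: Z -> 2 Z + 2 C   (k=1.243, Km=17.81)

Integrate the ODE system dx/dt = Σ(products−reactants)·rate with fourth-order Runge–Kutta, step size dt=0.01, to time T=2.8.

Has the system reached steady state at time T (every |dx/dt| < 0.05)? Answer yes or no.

Steady state at T: no

RK4 with dt=0.01: 280 steps to T=2.8. Trajectory (selected grid times):
t=0.00: Z=30.93 R=9.61 C=45.73
t=0.31: Z=31.23 R=10.10 C=46.41
t=0.62: Z=31.54 R=10.59 C=47.08
t=0.93: Z=31.85 R=11.08 C=47.77
t=1.24: Z=32.16 R=11.57 C=48.45
t=1.56: Z=32.48 R=12.08 C=49.16
t=1.87: Z=32.79 R=12.57 C=49.84
t=2.18: Z=33.10 R=13.06 C=50.53
t=2.49: Z=33.42 R=13.55 C=51.22
t=2.80: Z=33.73 R=14.05 C=51.92
Rates at T: R1=0.8977, R2=0.6157, R3=0.2106, R4=0.8135
dx/dt at T (Σ net stoichiometry × rate): Z=+1.0241, R=+1.5848, C=+2.2427
Largest |dx/dt| is |+2.2427| (C) ≥ 0.05 → not steady.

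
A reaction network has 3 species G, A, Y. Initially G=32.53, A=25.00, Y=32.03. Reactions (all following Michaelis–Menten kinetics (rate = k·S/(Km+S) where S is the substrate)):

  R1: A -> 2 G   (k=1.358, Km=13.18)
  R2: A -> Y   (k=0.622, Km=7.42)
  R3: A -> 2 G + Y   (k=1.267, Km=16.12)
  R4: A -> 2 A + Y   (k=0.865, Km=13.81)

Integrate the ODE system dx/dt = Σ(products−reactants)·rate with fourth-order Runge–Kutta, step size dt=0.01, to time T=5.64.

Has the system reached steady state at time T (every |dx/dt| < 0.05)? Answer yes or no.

RK4 with dt=0.01: 564 steps to T=5.64. Trajectory (selected grid times):
t=0.00: G=32.53 A=25.00 Y=32.03
t=0.63: G=34.61 A=24.01 Y=33.16
t=1.25: G=36.62 A=23.05 Y=34.26
t=1.88: G=38.63 A=22.09 Y=35.36
t=2.51: G=40.61 A=21.14 Y=36.44
t=3.13: G=42.52 A=20.22 Y=37.48
t=3.76: G=44.42 A=19.30 Y=38.53
t=4.39: G=46.29 A=18.40 Y=39.56
t=5.01: G=48.09 A=17.53 Y=40.55
t=5.64: G=49.88 A=16.67 Y=41.53
Rates at T: R1=0.7584, R2=0.4304, R3=0.6441, R4=0.4731
dx/dt at T (Σ net stoichiometry × rate): G=+2.8049, A=-1.3598, Y=+1.5476
Largest |dx/dt| is |+2.8049| (G) ≥ 0.05 → not steady.

Steady state at T: no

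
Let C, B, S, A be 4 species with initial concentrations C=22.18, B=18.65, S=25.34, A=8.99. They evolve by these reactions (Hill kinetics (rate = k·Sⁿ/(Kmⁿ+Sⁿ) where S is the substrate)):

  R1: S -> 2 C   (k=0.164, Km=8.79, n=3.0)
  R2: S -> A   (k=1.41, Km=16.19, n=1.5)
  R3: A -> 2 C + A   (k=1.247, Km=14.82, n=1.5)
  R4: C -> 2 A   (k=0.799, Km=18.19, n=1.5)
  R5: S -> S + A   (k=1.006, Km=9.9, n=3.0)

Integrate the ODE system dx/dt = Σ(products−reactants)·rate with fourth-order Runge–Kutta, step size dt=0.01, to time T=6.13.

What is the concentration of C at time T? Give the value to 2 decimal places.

RK4 with dt=0.01: 613 steps to T=6.13. Trajectory (selected grid times):
t=0.00: C=22.18 B=18.65 S=25.34 A=8.99
t=0.68: C=22.68 B=18.65 S=24.60 A=10.89
t=1.36: C=23.28 B=18.65 S=23.88 A=12.79
t=2.04: C=23.97 B=18.65 S=23.16 A=14.68
t=2.72: C=24.73 B=18.65 S=22.45 A=16.58
t=3.41: C=25.57 B=18.65 S=21.75 A=18.49
t=4.09: C=26.45 B=18.65 S=21.07 A=20.38
t=4.77: C=27.39 B=18.65 S=20.40 A=22.26
t=5.45: C=28.36 B=18.65 S=19.74 A=24.14
t=6.13: C=29.37 B=18.65 S=19.09 A=26.01
Read off C at T=6.13: 29.37

C at T = 29.37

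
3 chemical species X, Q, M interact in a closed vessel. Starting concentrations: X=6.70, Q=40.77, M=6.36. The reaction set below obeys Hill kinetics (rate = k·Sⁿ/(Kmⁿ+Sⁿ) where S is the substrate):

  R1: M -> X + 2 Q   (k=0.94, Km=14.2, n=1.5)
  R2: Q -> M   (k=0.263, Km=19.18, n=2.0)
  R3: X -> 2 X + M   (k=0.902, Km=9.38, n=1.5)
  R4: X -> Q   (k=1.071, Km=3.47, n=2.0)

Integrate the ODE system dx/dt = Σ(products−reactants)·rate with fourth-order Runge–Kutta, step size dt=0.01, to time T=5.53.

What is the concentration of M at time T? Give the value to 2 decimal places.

M at T = 7.89

RK4 with dt=0.01: 553 steps to T=5.53. Trajectory (selected grid times):
t=0.00: X=6.70 Q=40.77 M=6.36
t=0.61: X=6.53 Q=41.42 M=6.56
t=1.23: X=6.36 Q=42.08 M=6.76
t=1.84: X=6.20 Q=42.74 M=6.94
t=2.46: X=6.04 Q=43.41 M=7.12
t=3.07: X=5.89 Q=44.06 M=7.29
t=3.69: X=5.74 Q=44.73 M=7.45
t=4.30: X=5.60 Q=45.39 M=7.60
t=4.92: X=5.46 Q=46.06 M=7.75
t=5.53: X=5.33 Q=46.72 M=7.89
Read off M at T=5.53: 7.89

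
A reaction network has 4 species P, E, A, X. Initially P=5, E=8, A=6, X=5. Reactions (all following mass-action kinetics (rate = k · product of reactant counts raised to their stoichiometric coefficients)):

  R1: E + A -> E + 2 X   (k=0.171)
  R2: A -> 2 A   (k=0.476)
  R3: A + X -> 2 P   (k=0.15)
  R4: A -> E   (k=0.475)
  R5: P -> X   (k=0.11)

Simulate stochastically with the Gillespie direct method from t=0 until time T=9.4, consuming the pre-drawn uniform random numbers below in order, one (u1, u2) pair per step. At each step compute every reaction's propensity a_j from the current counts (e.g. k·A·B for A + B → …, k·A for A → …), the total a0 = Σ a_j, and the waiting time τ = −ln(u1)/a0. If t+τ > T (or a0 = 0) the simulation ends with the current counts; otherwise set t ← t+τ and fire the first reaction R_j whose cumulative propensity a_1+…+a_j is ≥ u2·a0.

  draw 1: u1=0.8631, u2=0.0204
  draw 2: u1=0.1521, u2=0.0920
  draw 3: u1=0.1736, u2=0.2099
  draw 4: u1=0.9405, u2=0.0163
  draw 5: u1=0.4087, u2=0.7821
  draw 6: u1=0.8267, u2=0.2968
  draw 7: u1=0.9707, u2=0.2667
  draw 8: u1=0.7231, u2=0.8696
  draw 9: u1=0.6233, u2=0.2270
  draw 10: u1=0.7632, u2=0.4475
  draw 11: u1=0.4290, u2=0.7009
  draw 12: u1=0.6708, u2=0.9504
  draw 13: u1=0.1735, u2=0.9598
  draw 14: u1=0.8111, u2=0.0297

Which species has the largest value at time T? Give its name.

Dominant species at T: X

t=0.000: P=5 E=8 A=6 X=5
Draw 1: a1=8.208, a2=2.856, a3=4.500, a4=2.850, a5=0.550, a0=18.964; τ=−ln(0.8631)/18.964=0.008 → t=0.008; u2·a0=0.0204·18.964=0.387 ≤ a1=8.208 → R1 fires; P=5 E=8 A=5 X=7
Draw 2: a1=6.840, a2=2.380, a3=5.250, a4=2.375, a5=0.550, a0=17.395; τ=−ln(0.1521)/17.395=0.108 → t=0.116; u2·a0=0.0920·17.395=1.600 ≤ a1=6.840 → R1 fires; P=5 E=8 A=4 X=9
Draw 3: a1=5.472, a2=1.904, a3=5.400, a4=1.900, a5=0.550, a0=15.226; τ=−ln(0.1736)/15.226=0.115 → t=0.231; u2·a0=0.2099·15.226=3.196 ≤ a1=5.472 → R1 fires; P=5 E=8 A=3 X=11
Draw 4: a1=4.104, a2=1.428, a3=4.950, a4=1.425, a5=0.550, a0=12.457; τ=−ln(0.9405)/12.457=0.005 → t=0.236; u2·a0=0.0163·12.457=0.203 ≤ a1=4.104 → R1 fires; P=5 E=8 A=2 X=13
Draw 5: a1=2.736, a2=0.952, a3=3.900, a4=0.950, a5=0.550, a0=9.088; τ=−ln(0.4087)/9.088=0.098 → t=0.334; u2·a0=0.7821·9.088=7.108; a1+a2=3.688 < 7.108 ≤ a1+…+a3=7.588 → R3 fires; P=7 E=8 A=1 X=12
Draw 6: a1=1.368, a2=0.476, a3=1.800, a4=0.475, a5=0.770, a0=4.889; τ=−ln(0.8267)/4.889=0.039 → t=0.373; u2·a0=0.2968·4.889=1.451; a1=1.368 < 1.451 ≤ a1+a2=1.844 → R2 fires; P=7 E=8 A=2 X=12
Draw 7: a1=2.736, a2=0.952, a3=3.600, a4=0.950, a5=0.770, a0=9.008; τ=−ln(0.9707)/9.008=0.003 → t=0.377; u2·a0=0.2667·9.008=2.402 ≤ a1=2.736 → R1 fires; P=7 E=8 A=1 X=14
Draw 8: a1=1.368, a2=0.476, a3=2.100, a4=0.475, a5=0.770, a0=5.189; τ=−ln(0.7231)/5.189=0.062 → t=0.439; u2·a0=0.8696·5.189=4.512; a1+…+a4=4.419 < 4.512 ≤ a1+…+a5=5.189 → R5 fires; P=6 E=8 A=1 X=15
Draw 9: a1=1.368, a2=0.476, a3=2.250, a4=0.475, a5=0.660, a0=5.229; τ=−ln(0.6233)/5.229=0.090 → t=0.530; u2·a0=0.2270·5.229=1.187 ≤ a1=1.368 → R1 fires; P=6 E=8 A=0 X=17
Draw 10: a1=0.000, a2=0.000, a3=0.000, a4=0.000, a5=0.660, a0=0.660; τ=−ln(0.7632)/0.660=0.409 → t=0.939; u2·a0=0.4475·0.660=0.295; a1+…+a4=0.000 < 0.295 ≤ a1+…+a5=0.660 → R5 fires; P=5 E=8 A=0 X=18
Draw 11: a1=0.000, a2=0.000, a3=0.000, a4=0.000, a5=0.550, a0=0.550; τ=−ln(0.4290)/0.550=1.539 → t=2.478; u2·a0=0.7009·0.550=0.385; a1+…+a4=0.000 < 0.385 ≤ a1+…+a5=0.550 → R5 fires; P=4 E=8 A=0 X=19
Draw 12: a1=0.000, a2=0.000, a3=0.000, a4=0.000, a5=0.440, a0=0.440; τ=−ln(0.6708)/0.440=0.907 → t=3.385; u2·a0=0.9504·0.440=0.418; a1+…+a4=0.000 < 0.418 ≤ a1+…+a5=0.440 → R5 fires; P=3 E=8 A=0 X=20
Draw 13: a1=0.000, a2=0.000, a3=0.000, a4=0.000, a5=0.330, a0=0.330; τ=−ln(0.1735)/0.330=5.308 → t=8.693; u2·a0=0.9598·0.330=0.317; a1+…+a4=0.000 < 0.317 ≤ a1+…+a5=0.330 → R5 fires; P=2 E=8 A=0 X=21
Draw 14: a1=0.000, a2=0.000, a3=0.000, a4=0.000, a5=0.220, a0=0.220; τ=−ln(0.8111)/0.220=0.952 → t=9.645 > T=9.4: stop.
At T=9.4: P=2 E=8 A=0 X=21; the largest is X.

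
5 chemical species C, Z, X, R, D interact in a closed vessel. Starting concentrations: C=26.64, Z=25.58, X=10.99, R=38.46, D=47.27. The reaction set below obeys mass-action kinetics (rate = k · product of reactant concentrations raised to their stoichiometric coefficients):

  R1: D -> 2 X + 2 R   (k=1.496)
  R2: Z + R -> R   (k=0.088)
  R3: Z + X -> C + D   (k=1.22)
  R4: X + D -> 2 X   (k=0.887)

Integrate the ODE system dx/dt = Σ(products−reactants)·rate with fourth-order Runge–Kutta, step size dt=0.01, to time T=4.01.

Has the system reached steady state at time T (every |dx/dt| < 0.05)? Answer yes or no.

RK4 with dt=0.01: 401 steps to T=4.01. Trajectory (selected grid times):
t=0.00: C=26.64 Z=25.58 X=10.99 R=38.46 D=47.27
t=0.45: C=49.07 Z=0.00 X=62.32 R=46.59 D=0.00
t=0.89: C=49.07 Z=0.00 X=62.32 R=46.59 D=0.00
t=1.34: C=49.07 Z=0.00 X=62.32 R=46.59 D=0.00
t=1.78: C=49.07 Z=0.00 X=62.32 R=46.59 D=0.00
t=2.23: C=49.07 Z=0.00 X=62.32 R=46.59 D=0.00
t=2.67: C=49.07 Z=0.00 X=62.32 R=46.59 D=0.00
t=3.12: C=49.07 Z=0.00 X=62.32 R=46.59 D=0.00
t=3.56: C=49.07 Z=0.00 X=62.32 R=46.59 D=0.00
t=4.01: C=49.07 Z=0.00 X=62.32 R=46.59 D=0.00
Rates at T: R1=0.0000, R2=0.0000, R3=0.0000, R4=0.0000
dx/dt at T (Σ net stoichiometry × rate): C=+0.0000, Z=-0.0000, X=+0.0000, R=+0.0000, D=-0.0000
Largest |dx/dt| is |+0.0000| (X) < 0.05 → steady.

Steady state at T: yes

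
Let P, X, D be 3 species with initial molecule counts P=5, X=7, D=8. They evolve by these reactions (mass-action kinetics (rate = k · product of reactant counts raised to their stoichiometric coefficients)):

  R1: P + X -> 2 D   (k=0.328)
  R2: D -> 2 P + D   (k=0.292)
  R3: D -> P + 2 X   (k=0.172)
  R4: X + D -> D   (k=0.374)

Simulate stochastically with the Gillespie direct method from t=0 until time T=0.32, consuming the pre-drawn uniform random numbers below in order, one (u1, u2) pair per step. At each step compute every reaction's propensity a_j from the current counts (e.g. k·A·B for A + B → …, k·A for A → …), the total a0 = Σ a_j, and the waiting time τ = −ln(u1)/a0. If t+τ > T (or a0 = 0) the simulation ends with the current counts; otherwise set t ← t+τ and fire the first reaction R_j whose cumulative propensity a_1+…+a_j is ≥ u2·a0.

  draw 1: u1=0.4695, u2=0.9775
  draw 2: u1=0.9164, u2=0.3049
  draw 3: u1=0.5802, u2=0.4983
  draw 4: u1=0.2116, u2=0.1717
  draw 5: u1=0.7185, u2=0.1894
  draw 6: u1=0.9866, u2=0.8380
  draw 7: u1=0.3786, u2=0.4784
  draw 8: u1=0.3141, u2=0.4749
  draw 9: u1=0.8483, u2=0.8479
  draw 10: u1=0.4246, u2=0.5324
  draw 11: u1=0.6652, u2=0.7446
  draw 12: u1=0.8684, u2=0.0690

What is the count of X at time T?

t=0.000: P=5 X=7 D=8
Draw 1: a1=11.480, a2=2.336, a3=1.376, a4=20.944, a0=36.136; τ=−ln(0.4695)/36.136=0.021 → t=0.021; u2·a0=0.9775·36.136=35.323; a1+…+a3=15.192 < 35.323 ≤ a1+…+a4=36.136 → R4 fires; P=5 X=6 D=8
Draw 2: a1=9.840, a2=2.336, a3=1.376, a4=17.952, a0=31.504; τ=−ln(0.9164)/31.504=0.003 → t=0.024; u2·a0=0.3049·31.504=9.606 ≤ a1=9.840 → R1 fires; P=4 X=5 D=10
Draw 3: a1=6.560, a2=2.920, a3=1.720, a4=18.700, a0=29.900; τ=−ln(0.5802)/29.900=0.018 → t=0.042; u2·a0=0.4983·29.900=14.899; a1+…+a3=11.200 < 14.899 ≤ a1+…+a4=29.900 → R4 fires; P=4 X=4 D=10
Draw 4: a1=5.248, a2=2.920, a3=1.720, a4=14.960, a0=24.848; τ=−ln(0.2116)/24.848=0.063 → t=0.104; u2·a0=0.1717·24.848=4.266 ≤ a1=5.248 → R1 fires; P=3 X=3 D=12
Draw 5: a1=2.952, a2=3.504, a3=2.064, a4=13.464, a0=21.984; τ=−ln(0.7185)/21.984=0.015 → t=0.119; u2·a0=0.1894·21.984=4.164; a1=2.952 < 4.164 ≤ a1+a2=6.456 → R2 fires; P=5 X=3 D=12
Draw 6: a1=4.920, a2=3.504, a3=2.064, a4=13.464, a0=23.952; τ=−ln(0.9866)/23.952=0.001 → t=0.120; u2·a0=0.8380·23.952=20.072; a1+…+a3=10.488 < 20.072 ≤ a1+…+a4=23.952 → R4 fires; P=5 X=2 D=12
Draw 7: a1=3.280, a2=3.504, a3=2.064, a4=8.976, a0=17.824; τ=−ln(0.3786)/17.824=0.054 → t=0.174; u2·a0=0.4784·17.824=8.527; a1+a2=6.784 < 8.527 ≤ a1+…+a3=8.848 → R3 fires; P=6 X=4 D=11
Draw 8: a1=7.872, a2=3.212, a3=1.892, a4=16.456, a0=29.432; τ=−ln(0.3141)/29.432=0.039 → t=0.214; u2·a0=0.4749·29.432=13.977; a1+…+a3=12.976 < 13.977 ≤ a1+…+a4=29.432 → R4 fires; P=6 X=3 D=11
Draw 9: a1=5.904, a2=3.212, a3=1.892, a4=12.342, a0=23.350; τ=−ln(0.8483)/23.350=0.007 → t=0.221; u2·a0=0.8479·23.350=19.798; a1+…+a3=11.008 < 19.798 ≤ a1+…+a4=23.350 → R4 fires; P=6 X=2 D=11
Draw 10: a1=3.936, a2=3.212, a3=1.892, a4=8.228, a0=17.268; τ=−ln(0.4246)/17.268=0.050 → t=0.270; u2·a0=0.5324·17.268=9.193; a1+…+a3=9.040 < 9.193 ≤ a1+…+a4=17.268 → R4 fires; P=6 X=1 D=11
Draw 11: a1=1.968, a2=3.212, a3=1.892, a4=4.114, a0=11.186; τ=−ln(0.6652)/11.186=0.036 → t=0.307; u2·a0=0.7446·11.186=8.329; a1+…+a3=7.072 < 8.329 ≤ a1+…+a4=11.186 → R4 fires; P=6 X=0 D=11
Draw 12: a1=0.000, a2=3.212, a3=1.892, a4=0.000, a0=5.104; τ=−ln(0.8684)/5.104=0.028 → t=0.335 > T=0.32: stop.
Read off X at T=0.32: 0

X at T = 0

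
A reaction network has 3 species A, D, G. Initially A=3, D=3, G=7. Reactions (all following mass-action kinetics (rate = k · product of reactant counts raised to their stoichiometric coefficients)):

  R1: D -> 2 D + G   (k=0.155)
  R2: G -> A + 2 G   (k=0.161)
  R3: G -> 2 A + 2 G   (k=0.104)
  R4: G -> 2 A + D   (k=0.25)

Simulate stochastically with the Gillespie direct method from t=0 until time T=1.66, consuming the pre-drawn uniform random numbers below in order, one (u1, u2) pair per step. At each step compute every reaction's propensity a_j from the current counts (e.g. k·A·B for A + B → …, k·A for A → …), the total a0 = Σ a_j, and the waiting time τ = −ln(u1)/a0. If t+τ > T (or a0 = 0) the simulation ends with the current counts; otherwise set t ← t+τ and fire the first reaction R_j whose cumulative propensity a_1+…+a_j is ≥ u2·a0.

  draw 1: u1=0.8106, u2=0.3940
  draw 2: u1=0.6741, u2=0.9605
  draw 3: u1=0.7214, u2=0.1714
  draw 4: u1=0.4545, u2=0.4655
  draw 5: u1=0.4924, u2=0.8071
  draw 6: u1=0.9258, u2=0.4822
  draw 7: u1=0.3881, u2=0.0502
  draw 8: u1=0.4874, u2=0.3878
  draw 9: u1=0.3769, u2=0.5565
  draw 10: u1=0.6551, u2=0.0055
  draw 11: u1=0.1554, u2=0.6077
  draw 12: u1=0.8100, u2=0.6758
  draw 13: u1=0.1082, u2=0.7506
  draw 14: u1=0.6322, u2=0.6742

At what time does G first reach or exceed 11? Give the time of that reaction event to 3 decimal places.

Threshold first reached at t = 0.825

t=0.000: A=3 D=3 G=7
Draw 1: a1=0.465, a2=1.127, a3=0.728, a4=1.750, a0=4.070; τ=−ln(0.8106)/4.070=0.052 → t=0.052; u2·a0=0.3940·4.070=1.604; a1+a2=1.592 < 1.604 ≤ a1+…+a3=2.320 → R3 fires; A=5 D=3 G=8
Draw 2: a1=0.465, a2=1.288, a3=0.832, a4=2.000, a0=4.585; τ=−ln(0.6741)/4.585=0.086 → t=0.138; u2·a0=0.9605·4.585=4.404; a1+…+a3=2.585 < 4.404 ≤ a1+…+a4=4.585 → R4 fires; A=7 D=4 G=7
Draw 3: a1=0.620, a2=1.127, a3=0.728, a4=1.750, a0=4.225; τ=−ln(0.7214)/4.225=0.077 → t=0.215; u2·a0=0.1714·4.225=0.724; a1=0.620 < 0.724 ≤ a1+a2=1.747 → R2 fires; A=8 D=4 G=8
Draw 4: a1=0.620, a2=1.288, a3=0.832, a4=2.000, a0=4.740; τ=−ln(0.4545)/4.740=0.166 → t=0.381; u2·a0=0.4655·4.740=2.206; a1+a2=1.908 < 2.206 ≤ a1+…+a3=2.740 → R3 fires; A=10 D=4 G=9
Draw 5: a1=0.620, a2=1.449, a3=0.936, a4=2.250, a0=5.255; τ=−ln(0.4924)/5.255=0.135 → t=0.516; u2·a0=0.8071·5.255=4.241; a1+…+a3=3.005 < 4.241 ≤ a1+…+a4=5.255 → R4 fires; A=12 D=5 G=8
Draw 6: a1=0.775, a2=1.288, a3=0.832, a4=2.000, a0=4.895; τ=−ln(0.9258)/4.895=0.016 → t=0.532; u2·a0=0.4822·4.895=2.360; a1+a2=2.063 < 2.360 ≤ a1+…+a3=2.895 → R3 fires; A=14 D=5 G=9
Draw 7: a1=0.775, a2=1.449, a3=0.936, a4=2.250, a0=5.410; τ=−ln(0.3881)/5.410=0.175 → t=0.707; u2·a0=0.0502·5.410=0.272 ≤ a1=0.775 → R1 fires; A=14 D=6 G=10
Draw 8: a1=0.930, a2=1.610, a3=1.040, a4=2.500, a0=6.080; τ=−ln(0.4874)/6.080=0.118 → t=0.825; u2·a0=0.3878·6.080=2.358; a1=0.930 < 2.358 ≤ a1+a2=2.540 → R2 fires; A=15 D=6 G=11
Draw 9: a1=0.930, a2=1.771, a3=1.144, a4=2.750, a0=6.595; τ=−ln(0.3769)/6.595=0.148 → t=0.973; u2·a0=0.5565·6.595=3.670; a1+a2=2.701 < 3.670 ≤ a1+…+a3=3.845 → R3 fires; A=17 D=6 G=12
Draw 10: a1=0.930, a2=1.932, a3=1.248, a4=3.000, a0=7.110; τ=−ln(0.6551)/7.110=0.059 → t=1.032; u2·a0=0.0055·7.110=0.039 ≤ a1=0.930 → R1 fires; A=17 D=7 G=13
Draw 11: a1=1.085, a2=2.093, a3=1.352, a4=3.250, a0=7.780; τ=−ln(0.1554)/7.780=0.239 → t=1.272; u2·a0=0.6077·7.780=4.728; a1+…+a3=4.530 < 4.728 ≤ a1+…+a4=7.780 → R4 fires; A=19 D=8 G=12
Draw 12: a1=1.240, a2=1.932, a3=1.248, a4=3.000, a0=7.420; τ=−ln(0.8100)/7.420=0.028 → t=1.300; u2·a0=0.6758·7.420=5.014; a1+…+a3=4.420 < 5.014 ≤ a1+…+a4=7.420 → R4 fires; A=21 D=9 G=11
Draw 13: a1=1.395, a2=1.771, a3=1.144, a4=2.750, a0=7.060; τ=−ln(0.1082)/7.060=0.315 → t=1.615; u2·a0=0.7506·7.060=5.299; a1+…+a3=4.310 < 5.299 ≤ a1+…+a4=7.060 → R4 fires; A=23 D=10 G=10
Draw 14: a1=1.550, a2=1.610, a3=1.040, a4=2.500, a0=6.700; τ=−ln(0.6322)/6.700=0.068 → t=1.684 > T=1.66: stop.
G first becomes ≥ 11 when it reaches 11 at the event at t=0.825.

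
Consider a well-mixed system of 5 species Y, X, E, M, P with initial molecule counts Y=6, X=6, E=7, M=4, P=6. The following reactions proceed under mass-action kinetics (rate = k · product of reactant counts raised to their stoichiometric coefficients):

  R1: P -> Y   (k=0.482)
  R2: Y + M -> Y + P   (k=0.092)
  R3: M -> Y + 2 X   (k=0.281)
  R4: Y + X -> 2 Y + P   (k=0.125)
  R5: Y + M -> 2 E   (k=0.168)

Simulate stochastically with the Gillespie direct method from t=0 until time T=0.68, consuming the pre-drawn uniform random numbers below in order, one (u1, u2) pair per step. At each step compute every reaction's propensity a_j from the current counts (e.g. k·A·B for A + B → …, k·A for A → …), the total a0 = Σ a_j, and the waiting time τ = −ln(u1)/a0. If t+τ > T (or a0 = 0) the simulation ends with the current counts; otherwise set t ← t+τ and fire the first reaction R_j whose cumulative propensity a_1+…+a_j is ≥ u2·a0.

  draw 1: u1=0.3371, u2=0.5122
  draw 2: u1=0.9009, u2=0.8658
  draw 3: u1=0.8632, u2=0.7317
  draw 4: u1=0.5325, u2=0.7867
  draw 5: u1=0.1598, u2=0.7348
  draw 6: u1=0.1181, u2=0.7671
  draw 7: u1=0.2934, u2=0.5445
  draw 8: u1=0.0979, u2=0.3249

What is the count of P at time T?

P at T = 11

t=0.000: Y=6 X=6 E=7 M=4 P=6
Draw 1: a1=2.892, a2=2.208, a3=1.124, a4=4.500, a5=4.032, a0=14.756; τ=−ln(0.3371)/14.756=0.074 → t=0.074; u2·a0=0.5122·14.756=7.558; a1+…+a3=6.224 < 7.558 ≤ a1+…+a4=10.724 → R4 fires; Y=7 X=5 E=7 M=4 P=7
Draw 2: a1=3.374, a2=2.576, a3=1.124, a4=4.375, a5=4.704, a0=16.153; τ=−ln(0.9009)/16.153=0.006 → t=0.080; u2·a0=0.8658·16.153=13.985; a1+…+a4=11.449 < 13.985 ≤ a1+…+a5=16.153 → R5 fires; Y=6 X=5 E=9 M=3 P=7
Draw 3: a1=3.374, a2=1.656, a3=0.843, a4=3.750, a5=3.024, a0=12.647; τ=−ln(0.8632)/12.647=0.012 → t=0.092; u2·a0=0.7317·12.647=9.254; a1+…+a3=5.873 < 9.254 ≤ a1+…+a4=9.623 → R4 fires; Y=7 X=4 E=9 M=3 P=8
Draw 4: a1=3.856, a2=1.932, a3=0.843, a4=3.500, a5=3.528, a0=13.659; τ=−ln(0.5325)/13.659=0.046 → t=0.138; u2·a0=0.7867·13.659=10.746; a1+…+a4=10.131 < 10.746 ≤ a1+…+a5=13.659 → R5 fires; Y=6 X=4 E=11 M=2 P=8
Draw 5: a1=3.856, a2=1.104, a3=0.562, a4=3.000, a5=2.016, a0=10.538; τ=−ln(0.1598)/10.538=0.174 → t=0.312; u2·a0=0.7348·10.538=7.743; a1+…+a3=5.522 < 7.743 ≤ a1+…+a4=8.522 → R4 fires; Y=7 X=3 E=11 M=2 P=9
Draw 6: a1=4.338, a2=1.288, a3=0.562, a4=2.625, a5=2.352, a0=11.165; τ=−ln(0.1181)/11.165=0.191 → t=0.503; u2·a0=0.7671·11.165=8.565; a1+…+a3=6.188 < 8.565 ≤ a1+…+a4=8.813 → R4 fires; Y=8 X=2 E=11 M=2 P=10
Draw 7: a1=4.820, a2=1.472, a3=0.562, a4=2.000, a5=2.688, a0=11.542; τ=−ln(0.2934)/11.542=0.106 → t=0.610; u2·a0=0.5445·11.542=6.285; a1=4.820 < 6.285 ≤ a1+a2=6.292 → R2 fires; Y=8 X=2 E=11 M=1 P=11
Draw 8: a1=5.302, a2=0.736, a3=0.281, a4=2.000, a5=1.344, a0=9.663; τ=−ln(0.0979)/9.663=0.240 → t=0.850 > T=0.68: stop.
Read off P at T=0.68: 11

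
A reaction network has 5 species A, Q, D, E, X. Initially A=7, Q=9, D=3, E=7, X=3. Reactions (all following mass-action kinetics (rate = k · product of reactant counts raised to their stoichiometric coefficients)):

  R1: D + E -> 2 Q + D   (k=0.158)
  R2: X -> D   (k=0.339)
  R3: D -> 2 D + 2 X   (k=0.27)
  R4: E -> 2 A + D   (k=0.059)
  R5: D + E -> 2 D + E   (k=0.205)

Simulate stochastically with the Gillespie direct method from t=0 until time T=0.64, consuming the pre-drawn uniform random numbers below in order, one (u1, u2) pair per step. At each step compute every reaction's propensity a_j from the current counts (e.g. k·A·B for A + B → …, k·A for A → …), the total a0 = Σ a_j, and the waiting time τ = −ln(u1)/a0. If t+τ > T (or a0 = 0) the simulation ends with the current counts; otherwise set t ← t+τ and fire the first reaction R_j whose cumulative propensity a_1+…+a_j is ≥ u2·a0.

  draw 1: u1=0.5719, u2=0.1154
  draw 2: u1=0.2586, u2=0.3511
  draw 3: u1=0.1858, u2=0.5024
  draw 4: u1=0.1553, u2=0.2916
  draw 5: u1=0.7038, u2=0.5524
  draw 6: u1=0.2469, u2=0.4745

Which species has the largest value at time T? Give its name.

t=0.000: A=7 Q=9 D=3 E=7 X=3
Draw 1: a1=3.318, a2=1.017, a3=0.810, a4=0.413, a5=4.305, a0=9.863; τ=−ln(0.5719)/9.863=0.057 → t=0.057; u2·a0=0.1154·9.863=1.138 ≤ a1=3.318 → R1 fires; A=7 Q=11 D=3 E=6 X=3
Draw 2: a1=2.844, a2=1.017, a3=0.810, a4=0.354, a5=3.690, a0=8.715; τ=−ln(0.2586)/8.715=0.155 → t=0.212; u2·a0=0.3511·8.715=3.060; a1=2.844 < 3.060 ≤ a1+a2=3.861 → R2 fires; A=7 Q=11 D=4 E=6 X=2
Draw 3: a1=3.792, a2=0.678, a3=1.080, a4=0.354, a5=4.920, a0=10.824; τ=−ln(0.1858)/10.824=0.155 → t=0.367; u2·a0=0.5024·10.824=5.438; a1+a2=4.470 < 5.438 ≤ a1+…+a3=5.550 → R3 fires; A=7 Q=11 D=5 E=6 X=4
Draw 4: a1=4.740, a2=1.356, a3=1.350, a4=0.354, a5=6.150, a0=13.950; τ=−ln(0.1553)/13.950=0.134 → t=0.501; u2·a0=0.2916·13.950=4.068 ≤ a1=4.740 → R1 fires; A=7 Q=13 D=5 E=5 X=4
Draw 5: a1=3.950, a2=1.356, a3=1.350, a4=0.295, a5=5.125, a0=12.076; τ=−ln(0.7038)/12.076=0.029 → t=0.530; u2·a0=0.5524·12.076=6.671; a1+…+a3=6.656 < 6.671 ≤ a1+…+a4=6.951 → R4 fires; A=9 Q=13 D=6 E=4 X=4
Draw 6: a1=3.792, a2=1.356, a3=1.620, a4=0.236, a5=4.920, a0=11.924; τ=−ln(0.2469)/11.924=0.117 → t=0.647 > T=0.64: stop.
At T=0.64: A=9 Q=13 D=6 E=4 X=4; the largest is Q.

Dominant species at T: Q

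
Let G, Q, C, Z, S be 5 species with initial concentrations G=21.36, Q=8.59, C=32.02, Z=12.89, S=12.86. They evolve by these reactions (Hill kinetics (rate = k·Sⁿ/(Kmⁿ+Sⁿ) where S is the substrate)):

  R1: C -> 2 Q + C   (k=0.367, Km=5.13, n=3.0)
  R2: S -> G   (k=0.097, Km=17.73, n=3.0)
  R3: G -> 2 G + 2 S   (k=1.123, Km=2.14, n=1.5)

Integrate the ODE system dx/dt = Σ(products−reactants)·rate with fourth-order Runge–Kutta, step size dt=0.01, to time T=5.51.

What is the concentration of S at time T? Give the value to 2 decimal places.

S at T = 24.64

RK4 with dt=0.01: 551 steps to T=5.51. Trajectory (selected grid times):
t=0.00: G=21.36 Q=8.59 C=32.02 Z=12.89 S=12.86
t=0.61: G=22.04 Q=9.04 C=32.02 Z=12.89 S=14.17
t=1.22: G=22.73 Q=9.48 C=32.02 Z=12.89 S=15.48
t=1.84: G=23.43 Q=9.94 C=32.02 Z=12.89 S=16.81
t=2.45: G=24.13 Q=10.38 C=32.02 Z=12.89 S=18.11
t=3.06: G=24.83 Q=10.83 C=32.02 Z=12.89 S=19.42
t=3.67: G=25.53 Q=11.27 C=32.02 Z=12.89 S=20.72
t=4.29: G=26.25 Q=11.73 C=32.02 Z=12.89 S=22.04
t=4.90: G=26.96 Q=12.17 C=32.02 Z=12.89 S=23.34
t=5.51: G=27.67 Q=12.62 C=32.02 Z=12.89 S=24.64
Read off S at T=5.51: 24.64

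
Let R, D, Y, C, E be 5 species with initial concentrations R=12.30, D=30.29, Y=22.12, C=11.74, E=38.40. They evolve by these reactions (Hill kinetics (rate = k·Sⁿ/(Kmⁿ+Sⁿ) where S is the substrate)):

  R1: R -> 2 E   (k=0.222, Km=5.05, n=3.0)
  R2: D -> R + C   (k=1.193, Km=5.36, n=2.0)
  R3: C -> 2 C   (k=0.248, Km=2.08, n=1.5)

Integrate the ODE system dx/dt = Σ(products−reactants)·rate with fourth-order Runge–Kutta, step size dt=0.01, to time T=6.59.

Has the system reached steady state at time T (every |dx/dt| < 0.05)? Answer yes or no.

Steady state at T: no

RK4 with dt=0.01: 659 steps to T=6.59. Trajectory (selected grid times):
t=0.00: R=12.30 D=30.29 Y=22.12 C=11.74 E=38.40
t=0.73: R=12.99 D=29.45 Y=22.12 C=12.75 E=38.70
t=1.46: R=13.68 D=28.60 Y=22.12 C=13.77 E=39.01
t=2.20: R=14.37 D=27.75 Y=22.12 C=14.79 E=39.33
t=2.93: R=15.06 D=26.91 Y=22.12 C=15.80 E=39.64
t=3.66: R=15.74 D=26.08 Y=22.12 C=16.81 E=39.95
t=4.39: R=16.42 D=25.24 Y=22.12 C=17.82 E=40.26
t=5.13: R=17.10 D=24.40 Y=22.12 C=18.84 E=40.58
t=5.86: R=17.77 D=23.57 Y=22.12 C=19.84 E=40.90
t=6.59: R=18.44 D=22.74 Y=22.12 C=20.85 E=41.22
Rates at T: R1=0.2175, R2=1.1302, R3=0.2404
dx/dt at T (Σ net stoichiometry × rate): R=+0.9127, D=-1.1302, Y=+0.0000, C=+1.3706, E=+0.4351
Largest |dx/dt| is |+1.3706| (C) ≥ 0.05 → not steady.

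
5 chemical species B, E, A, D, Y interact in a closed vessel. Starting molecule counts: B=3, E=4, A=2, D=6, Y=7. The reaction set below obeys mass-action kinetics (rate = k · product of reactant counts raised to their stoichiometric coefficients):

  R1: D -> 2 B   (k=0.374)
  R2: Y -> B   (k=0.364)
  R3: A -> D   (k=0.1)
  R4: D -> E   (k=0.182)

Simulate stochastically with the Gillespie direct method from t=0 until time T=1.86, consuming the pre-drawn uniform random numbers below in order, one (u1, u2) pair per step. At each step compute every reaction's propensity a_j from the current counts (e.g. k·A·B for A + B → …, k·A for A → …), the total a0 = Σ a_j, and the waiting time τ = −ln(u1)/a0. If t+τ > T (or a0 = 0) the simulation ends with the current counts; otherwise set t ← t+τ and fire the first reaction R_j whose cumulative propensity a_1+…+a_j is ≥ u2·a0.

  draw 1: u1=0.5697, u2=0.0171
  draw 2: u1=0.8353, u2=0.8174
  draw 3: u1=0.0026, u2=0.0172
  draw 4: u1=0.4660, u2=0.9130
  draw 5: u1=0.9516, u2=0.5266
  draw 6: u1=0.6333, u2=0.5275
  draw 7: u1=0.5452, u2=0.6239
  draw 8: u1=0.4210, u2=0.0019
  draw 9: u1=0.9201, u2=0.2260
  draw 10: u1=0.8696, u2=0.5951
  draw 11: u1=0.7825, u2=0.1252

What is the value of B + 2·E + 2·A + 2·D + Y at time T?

Check how each reaction changes W = B + 2·E + 2·A + 2·D + Y (weight of products minus weight of reactants):
R1: D -> 2 B: (1·2) − (2·1) = 2 − 2 = 0
R2: Y -> B: (1·1) − (1·1) = 1 − 1 = 0
R3: A -> D: (2·1) − (2·1) = 2 − 2 = 0
R4: D -> E: (2·1) − (2·1) = 2 − 2 = 0
Every reaction leaves W unchanged, so W is conserved and no simulation is needed: W(T) = W(0) = 3 + 2·4 + 2·2 + 2·6 + 7 = 34

Value at T = 34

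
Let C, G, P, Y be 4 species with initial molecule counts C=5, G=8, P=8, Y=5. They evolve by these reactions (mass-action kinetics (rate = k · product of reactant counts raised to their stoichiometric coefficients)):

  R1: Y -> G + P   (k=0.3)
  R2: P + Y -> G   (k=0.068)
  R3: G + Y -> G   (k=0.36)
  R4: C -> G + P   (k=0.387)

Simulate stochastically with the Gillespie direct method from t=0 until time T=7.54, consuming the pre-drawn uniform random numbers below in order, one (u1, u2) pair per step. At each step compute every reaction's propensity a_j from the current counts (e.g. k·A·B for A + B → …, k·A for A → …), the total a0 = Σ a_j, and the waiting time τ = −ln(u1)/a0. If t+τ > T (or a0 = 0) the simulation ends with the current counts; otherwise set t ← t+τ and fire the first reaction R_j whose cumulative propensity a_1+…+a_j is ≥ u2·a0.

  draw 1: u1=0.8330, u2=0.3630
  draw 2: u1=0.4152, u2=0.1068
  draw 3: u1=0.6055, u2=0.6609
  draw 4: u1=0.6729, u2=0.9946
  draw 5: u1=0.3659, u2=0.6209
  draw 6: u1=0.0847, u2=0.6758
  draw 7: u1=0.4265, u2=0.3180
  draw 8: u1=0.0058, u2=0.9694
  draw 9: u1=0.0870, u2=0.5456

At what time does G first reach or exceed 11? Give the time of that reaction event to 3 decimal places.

t=0.000: C=5 G=8 P=8 Y=5
Draw 1: a1=1.500, a2=2.720, a3=14.400, a4=1.935, a0=20.555; τ=−ln(0.8330)/20.555=0.009 → t=0.009; u2·a0=0.3630·20.555=7.461; a1+a2=4.220 < 7.461 ≤ a1+…+a3=18.620 → R3 fires; C=5 G=8 P=8 Y=4
Draw 2: a1=1.200, a2=2.176, a3=11.520, a4=1.935, a0=16.831; τ=−ln(0.4152)/16.831=0.052 → t=0.061; u2·a0=0.1068·16.831=1.798; a1=1.200 < 1.798 ≤ a1+a2=3.376 → R2 fires; C=5 G=9 P=7 Y=3
Draw 3: a1=0.900, a2=1.428, a3=9.720, a4=1.935, a0=13.983; τ=−ln(0.6055)/13.983=0.036 → t=0.097; u2·a0=0.6609·13.983=9.241; a1+a2=2.328 < 9.241 ≤ a1+…+a3=12.048 → R3 fires; C=5 G=9 P=7 Y=2
Draw 4: a1=0.600, a2=0.952, a3=6.480, a4=1.935, a0=9.967; τ=−ln(0.6729)/9.967=0.040 → t=0.137; u2·a0=0.9946·9.967=9.913; a1+…+a3=8.032 < 9.913 ≤ a1+…+a4=9.967 → R4 fires; C=4 G=10 P=8 Y=2
Draw 5: a1=0.600, a2=1.088, a3=7.200, a4=1.548, a0=10.436; τ=−ln(0.3659)/10.436=0.096 → t=0.233; u2·a0=0.6209·10.436=6.480; a1+a2=1.688 < 6.480 ≤ a1+…+a3=8.888 → R3 fires; C=4 G=10 P=8 Y=1
Draw 6: a1=0.300, a2=0.544, a3=3.600, a4=1.548, a0=5.992; τ=−ln(0.0847)/5.992=0.412 → t=0.645; u2·a0=0.6758·5.992=4.049; a1+a2=0.844 < 4.049 ≤ a1+…+a3=4.444 → R3 fires; C=4 G=10 P=8 Y=0
Draw 7: a1=0.000, a2=0.000, a3=0.000, a4=1.548, a0=1.548; τ=−ln(0.4265)/1.548=0.550 → t=1.196; u2·a0=0.3180·1.548=0.492; a1+…+a3=0.000 < 0.492 ≤ a1+…+a4=1.548 → R4 fires; C=3 G=11 P=9 Y=0
Draw 8: a1=0.000, a2=0.000, a3=0.000, a4=1.161, a0=1.161; τ=−ln(0.0058)/1.161=4.436 → t=5.631; u2·a0=0.9694·1.161=1.125; a1+…+a3=0.000 < 1.125 ≤ a1+…+a4=1.161 → R4 fires; C=2 G=12 P=10 Y=0
Draw 9: a1=0.000, a2=0.000, a3=0.000, a4=0.774, a0=0.774; τ=−ln(0.0870)/0.774=3.155 → t=8.786 > T=7.54: stop.
G first becomes ≥ 11 when it reaches 11 at the event at t=1.196.

Threshold first reached at t = 1.196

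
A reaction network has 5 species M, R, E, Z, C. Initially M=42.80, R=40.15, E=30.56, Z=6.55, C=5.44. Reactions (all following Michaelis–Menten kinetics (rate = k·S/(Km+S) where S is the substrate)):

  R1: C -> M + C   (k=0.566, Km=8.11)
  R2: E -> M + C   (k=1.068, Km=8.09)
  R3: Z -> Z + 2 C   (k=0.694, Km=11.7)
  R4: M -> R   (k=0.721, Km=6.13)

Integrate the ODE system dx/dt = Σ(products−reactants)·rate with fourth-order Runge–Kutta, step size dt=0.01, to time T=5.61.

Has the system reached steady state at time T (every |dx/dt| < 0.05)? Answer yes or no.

RK4 with dt=0.01: 561 steps to T=5.61. Trajectory (selected grid times):
t=0.00: M=42.80 R=40.15 E=30.56 Z=6.55 C=5.44
t=0.62: M=43.08 R=40.54 E=30.04 Z=6.55 C=6.27
t=1.25: M=43.37 R=40.94 E=29.51 Z=6.55 C=7.11
t=1.87: M=43.67 R=41.33 E=28.99 Z=6.55 C=7.94
t=2.49: M=43.97 R=41.72 E=28.47 Z=6.55 C=8.77
t=3.12: M=44.28 R=42.12 E=27.95 Z=6.55 C=9.60
t=3.74: M=44.60 R=42.51 E=27.44 Z=6.55 C=10.43
t=4.36: M=44.91 R=42.91 E=26.93 Z=6.55 C=11.24
t=4.99: M=45.24 R=43.31 E=26.41 Z=6.55 C=12.07
t=5.61: M=45.57 R=43.70 E=25.91 Z=6.55 C=12.89
Rates at T: R1=0.3474, R2=0.8138, R3=0.2491, R4=0.6355
dx/dt at T (Σ net stoichiometry × rate): M=+0.5257, R=+0.6355, E=-0.8138, Z=+0.0000, C=+1.3120
Largest |dx/dt| is |+1.3120| (C) ≥ 0.05 → not steady.

Steady state at T: no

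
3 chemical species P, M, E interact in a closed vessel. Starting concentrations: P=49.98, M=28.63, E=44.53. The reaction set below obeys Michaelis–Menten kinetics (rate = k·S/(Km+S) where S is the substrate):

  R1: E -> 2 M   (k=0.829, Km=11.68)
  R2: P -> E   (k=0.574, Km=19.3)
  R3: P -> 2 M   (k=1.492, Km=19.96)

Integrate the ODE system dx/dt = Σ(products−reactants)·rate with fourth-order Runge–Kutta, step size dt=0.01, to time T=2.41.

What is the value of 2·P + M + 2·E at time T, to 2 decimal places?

Value at T = 217.65

Check how each reaction changes W = 2·P + M + 2·E (weight of products minus weight of reactants):
R1: E -> 2 M: (1·2) − (2·1) = 2 − 2 = 0
R2: P -> E: (2·1) − (2·1) = 2 − 2 = 0
R3: P -> 2 M: (1·2) − (2·1) = 2 − 2 = 0
Every reaction leaves W unchanged, so W is conserved and no simulation is needed: W(T) = W(0) = 2·49.98 + 28.63 + 2·44.53 = 217.65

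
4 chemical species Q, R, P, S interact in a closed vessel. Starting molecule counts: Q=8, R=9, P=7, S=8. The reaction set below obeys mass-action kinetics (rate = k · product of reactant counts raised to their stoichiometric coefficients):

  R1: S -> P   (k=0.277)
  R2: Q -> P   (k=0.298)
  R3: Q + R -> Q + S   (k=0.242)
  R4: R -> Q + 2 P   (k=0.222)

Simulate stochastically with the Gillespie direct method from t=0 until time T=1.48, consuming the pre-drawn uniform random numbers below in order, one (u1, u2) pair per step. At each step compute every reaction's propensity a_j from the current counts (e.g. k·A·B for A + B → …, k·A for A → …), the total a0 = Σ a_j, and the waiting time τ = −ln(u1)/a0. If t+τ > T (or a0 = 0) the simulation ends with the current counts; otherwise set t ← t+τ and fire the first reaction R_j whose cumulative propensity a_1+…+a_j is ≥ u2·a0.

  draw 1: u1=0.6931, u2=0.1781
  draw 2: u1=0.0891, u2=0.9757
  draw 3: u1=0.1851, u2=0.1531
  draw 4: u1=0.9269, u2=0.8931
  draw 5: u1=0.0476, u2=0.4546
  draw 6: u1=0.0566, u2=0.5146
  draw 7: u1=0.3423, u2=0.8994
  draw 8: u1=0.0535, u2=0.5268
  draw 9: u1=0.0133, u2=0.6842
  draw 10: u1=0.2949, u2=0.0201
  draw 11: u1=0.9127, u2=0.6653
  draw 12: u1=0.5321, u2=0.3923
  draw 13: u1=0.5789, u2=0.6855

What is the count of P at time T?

t=0.000: Q=8 R=9 P=7 S=8
Draw 1: a1=2.216, a2=2.384, a3=17.424, a4=1.998, a0=24.022; τ=−ln(0.6931)/24.022=0.015 → t=0.015; u2·a0=0.1781·24.022=4.278; a1=2.216 < 4.278 ≤ a1+a2=4.600 → R2 fires; Q=7 R=9 P=8 S=8
Draw 2: a1=2.216, a2=2.086, a3=15.246, a4=1.998, a0=21.546; τ=−ln(0.0891)/21.546=0.112 → t=0.127; u2·a0=0.9757·21.546=21.022; a1+…+a3=19.548 < 21.022 ≤ a1+…+a4=21.546 → R4 fires; Q=8 R=8 P=10 S=8
Draw 3: a1=2.216, a2=2.384, a3=15.488, a4=1.776, a0=21.864; τ=−ln(0.1851)/21.864=0.077 → t=0.205; u2·a0=0.1531·21.864=3.347; a1=2.216 < 3.347 ≤ a1+a2=4.600 → R2 fires; Q=7 R=8 P=11 S=8
Draw 4: a1=2.216, a2=2.086, a3=13.552, a4=1.776, a0=19.630; τ=−ln(0.9269)/19.630=0.004 → t=0.209; u2·a0=0.8931·19.630=17.532; a1+a2=4.302 < 17.532 ≤ a1+…+a3=17.854 → R3 fires; Q=7 R=7 P=11 S=9
Draw 5: a1=2.493, a2=2.086, a3=11.858, a4=1.554, a0=17.991; τ=−ln(0.0476)/17.991=0.169 → t=0.378; u2·a0=0.4546·17.991=8.179; a1+a2=4.579 < 8.179 ≤ a1+…+a3=16.437 → R3 fires; Q=7 R=6 P=11 S=10
Draw 6: a1=2.770, a2=2.086, a3=10.164, a4=1.332, a0=16.352; τ=−ln(0.0566)/16.352=0.176 → t=0.553; u2·a0=0.5146·16.352=8.415; a1+a2=4.856 < 8.415 ≤ a1+…+a3=15.020 → R3 fires; Q=7 R=5 P=11 S=11
Draw 7: a1=3.047, a2=2.086, a3=8.470, a4=1.110, a0=14.713; τ=−ln(0.3423)/14.713=0.073 → t=0.626; u2·a0=0.8994·14.713=13.233; a1+a2=5.133 < 13.233 ≤ a1+…+a3=13.603 → R3 fires; Q=7 R=4 P=11 S=12
Draw 8: a1=3.324, a2=2.086, a3=6.776, a4=0.888, a0=13.074; τ=−ln(0.0535)/13.074=0.224 → t=0.850; u2·a0=0.5268·13.074=6.887; a1+a2=5.410 < 6.887 ≤ a1+…+a3=12.186 → R3 fires; Q=7 R=3 P=11 S=13
Draw 9: a1=3.601, a2=2.086, a3=5.082, a4=0.666, a0=11.435; τ=−ln(0.0133)/11.435=0.378 → t=1.228; u2·a0=0.6842·11.435=7.824; a1+a2=5.687 < 7.824 ≤ a1+…+a3=10.769 → R3 fires; Q=7 R=2 P=11 S=14
Draw 10: a1=3.878, a2=2.086, a3=3.388, a4=0.444, a0=9.796; τ=−ln(0.2949)/9.796=0.125 → t=1.353; u2·a0=0.0201·9.796=0.197 ≤ a1=3.878 → R1 fires; Q=7 R=2 P=12 S=13
Draw 11: a1=3.601, a2=2.086, a3=3.388, a4=0.444, a0=9.519; τ=−ln(0.9127)/9.519=0.010 → t=1.362; u2·a0=0.6653·9.519=6.333; a1+a2=5.687 < 6.333 ≤ a1+…+a3=9.075 → R3 fires; Q=7 R=1 P=12 S=14
Draw 12: a1=3.878, a2=2.086, a3=1.694, a4=0.222, a0=7.880; τ=−ln(0.5321)/7.880=0.080 → t=1.442; u2·a0=0.3923·7.880=3.091 ≤ a1=3.878 → R1 fires; Q=7 R=1 P=13 S=13
Draw 13: a1=3.601, a2=2.086, a3=1.694, a4=0.222, a0=7.603; τ=−ln(0.5789)/7.603=0.072 → t=1.514 > T=1.48: stop.
Read off P at T=1.48: 13

P at T = 13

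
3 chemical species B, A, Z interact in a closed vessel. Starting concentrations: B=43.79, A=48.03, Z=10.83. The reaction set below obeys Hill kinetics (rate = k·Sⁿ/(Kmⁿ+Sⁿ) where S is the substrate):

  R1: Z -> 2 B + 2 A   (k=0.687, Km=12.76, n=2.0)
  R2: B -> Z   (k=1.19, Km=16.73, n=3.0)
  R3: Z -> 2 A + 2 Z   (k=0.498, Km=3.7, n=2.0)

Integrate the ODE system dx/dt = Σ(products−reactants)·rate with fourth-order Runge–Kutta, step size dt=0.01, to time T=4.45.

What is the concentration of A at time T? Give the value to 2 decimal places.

A at T = 55.37

RK4 with dt=0.01: 445 steps to T=4.45. Trajectory (selected grid times):
t=0.00: B=43.79 A=48.03 Z=10.83
t=0.49: B=43.53 A=48.76 Z=11.46
t=0.99: B=43.28 A=49.53 Z=12.09
t=1.48: B=43.06 A=50.30 Z=12.70
t=1.98: B=42.85 A=51.12 Z=13.32
t=2.47: B=42.65 A=51.93 Z=13.91
t=2.97: B=42.47 A=52.78 Z=14.52
t=3.46: B=42.31 A=53.62 Z=15.10
t=3.96: B=42.16 A=54.50 Z=15.70
t=4.45: B=42.02 A=55.37 Z=16.27
Read off A at T=4.45: 55.37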